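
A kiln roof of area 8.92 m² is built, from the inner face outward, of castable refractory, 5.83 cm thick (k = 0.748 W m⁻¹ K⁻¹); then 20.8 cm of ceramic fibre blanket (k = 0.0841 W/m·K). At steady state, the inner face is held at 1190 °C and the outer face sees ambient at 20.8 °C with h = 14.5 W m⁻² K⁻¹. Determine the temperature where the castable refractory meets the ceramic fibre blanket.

T = 1155 °C

Treat each layer as a resistance in series:
  R_castable refractory = L/(kA) = 0.0583/(0.748·8.92) = 0.008738 K/W
  R_ceramic fibre blanket = L/(kA) = 0.208/(0.0841·8.92) = 0.2773 K/W
  R_conv,out = 1/(hA) = 1/(14.5·8.92) = 0.007732 K/W
ΣR = 0.008738 + 0.2773 + 0.007732 = 0.2938 K/W
Q = ΔT/ΣR = (1190 °C − 20.8 °C)/0.2938 = 3980 W
From the inner boundary to the castable refractory/ceramic fibre blanket interface, ΣR_partial = 0.008738 K/W.
T_interface = T_in − Q·ΣR_partial = 1190 °C − (3980)(0.008738) = 1155 °C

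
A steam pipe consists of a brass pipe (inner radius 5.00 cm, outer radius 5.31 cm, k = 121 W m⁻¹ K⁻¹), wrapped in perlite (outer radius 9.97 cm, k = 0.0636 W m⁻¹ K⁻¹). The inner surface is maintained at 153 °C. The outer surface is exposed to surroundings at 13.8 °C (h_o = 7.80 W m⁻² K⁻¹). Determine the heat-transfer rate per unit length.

Resistance network (inner→outer):
  R'_brass = ln(0.0531/0.0500)/(2πk) = 0.06015/(2π·121) = 7.912×10^-5 m·K/W
  R'_perlite = ln(0.0997/0.0531)/(2πk) = 0.6300/(2π·0.0636) = 1.577 m·K/W
  R'_conv,out = 1/(2πr h) = 1/(2π·0.0997·7.80) = 0.2047 m·K/W
ΣR = 7.912×10^-5 + 1.577 + 0.2047 = 1.782 m·K/W
Q' = ΔT/ΣR = (153 °C − 13.8 °C)/1.782 = 78.1 W/m

Q' = 78.1 W/m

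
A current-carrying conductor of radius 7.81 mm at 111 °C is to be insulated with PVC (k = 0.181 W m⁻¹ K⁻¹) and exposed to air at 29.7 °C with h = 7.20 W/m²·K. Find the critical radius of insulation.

r_cr = 2.51 cm

For a cylinder, r_cr = k_ins/h = 0.181/7.20 = 0.0251 m = 2.51 cm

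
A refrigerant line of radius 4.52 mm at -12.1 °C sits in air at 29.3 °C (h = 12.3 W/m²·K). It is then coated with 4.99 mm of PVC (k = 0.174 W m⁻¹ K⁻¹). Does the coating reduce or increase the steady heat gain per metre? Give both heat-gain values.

Critical radius for a cylinder: r_cr = k/h = 0.0141 m = 1.41 cm.
Outer radius after coating: r₂ = 0.00452 + 0.00499 = 0.00951 m.
Since r₁ < r_cr and r₂ ≤ r_cr, the coating moves toward the maximum at r_cr — heat gain rises.
Bare: R = 1/(2πr₁h) = 2.863 m·K/W; Q = 41.4/2.863 = 14.5 W/m.
Coated: R = R_cond + R_conv = 2.041 m·K/W; Q = 41.4/2.041 = 20.3 W/m.

increases: 14.5 → 20.3 W/m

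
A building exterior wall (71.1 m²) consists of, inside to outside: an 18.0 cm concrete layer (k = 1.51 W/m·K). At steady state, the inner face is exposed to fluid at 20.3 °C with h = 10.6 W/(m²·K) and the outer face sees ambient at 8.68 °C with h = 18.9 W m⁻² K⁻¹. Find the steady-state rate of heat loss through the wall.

Q = 3.10 kW

Treat each layer as a resistance in series:
  R_conv,in = 1/(hA) = 1/(10.6·71.1) = 0.001327 K/W
  R_concrete = L/(kA) = 0.180/(1.51·71.1) = 0.001677 K/W
  R_conv,out = 1/(hA) = 1/(18.9·71.1) = 7.442×10^-4 K/W
ΣR = 0.001327 + 0.001677 + 7.442×10^-4 = 0.003748 K/W
Q = ΔT/ΣR = (20.3 °C − 8.68 °C)/0.003748 = 3100 W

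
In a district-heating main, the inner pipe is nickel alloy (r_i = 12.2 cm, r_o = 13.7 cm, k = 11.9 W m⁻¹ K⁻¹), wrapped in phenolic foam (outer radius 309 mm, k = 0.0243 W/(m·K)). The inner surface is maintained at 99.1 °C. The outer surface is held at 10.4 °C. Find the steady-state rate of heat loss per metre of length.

Q' = 16.6 W/m

Treat each layer as a resistance in series:
  R'_nickel alloy = ln(0.137/0.122)/(2πk) = 0.1160/(2π·11.9) = 0.001551 m·K/W
  R'_phenolic foam = ln(0.309/0.137)/(2πk) = 0.8134/(2π·0.0243) = 5.327 m·K/W
ΣR = 0.001551 + 5.327 = 5.329 m·K/W
Q' = ΔT/ΣR = (99.1 °C − 10.4 °C)/5.329 = 16.6 W/m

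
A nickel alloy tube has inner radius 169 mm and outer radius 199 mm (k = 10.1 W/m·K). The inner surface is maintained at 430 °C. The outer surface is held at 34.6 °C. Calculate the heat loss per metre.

Q' = 154 kW/m

Q' = 2πk·ΔT/ln(r₂/r₁) = 2π × 10.1 × 395.4 / ln(0.199/0.169) = 1.54×10^5 W/m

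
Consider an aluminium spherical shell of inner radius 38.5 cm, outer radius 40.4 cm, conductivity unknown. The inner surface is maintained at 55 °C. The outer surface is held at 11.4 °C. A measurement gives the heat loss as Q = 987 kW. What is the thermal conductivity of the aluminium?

k = 220 W/m·K

ΣR = ΔT/Q = |55 − 11.4|/9.87×10^5 = 4.417×10^-5 K/W
(1/r₁−1/r₂)/(4πk) = 4.417×10^-5 ⇒ k = 0.1222/(4π·4.417×10^-5) = 220 W/m·K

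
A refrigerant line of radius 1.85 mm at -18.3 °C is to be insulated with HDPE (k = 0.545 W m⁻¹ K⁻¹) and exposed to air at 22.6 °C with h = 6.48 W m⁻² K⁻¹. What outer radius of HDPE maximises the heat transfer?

r_cr = 8.41 cm

For a cylinder, r_cr = k_ins/h = 0.545/6.48 = 0.0841 m = 8.41 cm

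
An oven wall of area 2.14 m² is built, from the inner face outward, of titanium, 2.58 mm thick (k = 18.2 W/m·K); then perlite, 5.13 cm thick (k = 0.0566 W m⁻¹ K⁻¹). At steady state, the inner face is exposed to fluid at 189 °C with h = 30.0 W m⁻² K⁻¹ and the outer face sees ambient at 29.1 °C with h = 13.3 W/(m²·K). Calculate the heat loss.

Q = 337 W

Series thermal resistances, inner to outer:
  R_conv,in = 1/(hA) = 1/(30.0·2.14) = 0.01558 K/W
  R_titanium = L/(kA) = 0.00258/(18.2·2.14) = 6.624×10^-5 K/W
  R_perlite = L/(kA) = 0.0513/(0.0566·2.14) = 0.4235 K/W
  R_conv,out = 1/(hA) = 1/(13.3·2.14) = 0.03513 K/W
ΣR = 0.01558 + 6.624×10^-5 + 0.4235 + 0.03513 = 0.4743 K/W
Q = ΔT/ΣR = (189 °C − 29.1 °C)/0.4743 = 337 W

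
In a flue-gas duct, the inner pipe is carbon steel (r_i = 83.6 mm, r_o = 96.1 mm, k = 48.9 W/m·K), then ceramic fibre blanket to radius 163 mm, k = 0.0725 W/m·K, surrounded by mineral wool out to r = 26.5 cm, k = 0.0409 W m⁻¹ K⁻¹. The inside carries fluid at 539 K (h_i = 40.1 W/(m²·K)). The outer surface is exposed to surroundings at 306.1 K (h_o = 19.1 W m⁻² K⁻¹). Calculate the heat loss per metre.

Q' = 74.4 W/m

Series thermal resistances, inner to outer:
  R'_conv,in = 1/(2πr h) = 1/(2π·0.0836·40.1) = 0.04748 m·K/W
  R'_carbon steel = ln(0.0961/0.0836)/(2πk) = 0.1393/(2π·48.9) = 4.535×10^-4 m·K/W
  R'_ceramic fibre blanket = ln(0.163/0.0961)/(2πk) = 0.5284/(2π·0.0725) = 1.160 m·K/W
  R'_mineral wool = ln(0.265/0.163)/(2πk) = 0.4860/(2π·0.0409) = 1.891 m·K/W
  R'_conv,out = 1/(2πr h) = 1/(2π·0.265·19.1) = 0.03144 m·K/W
ΣR = 0.04748 + 4.535×10^-4 + 1.160 + 1.891 + 0.03144 = 3.130 m·K/W
Q' = ΔT/ΣR = (539 K − 306.1 K)/3.130 = 74.4 W/m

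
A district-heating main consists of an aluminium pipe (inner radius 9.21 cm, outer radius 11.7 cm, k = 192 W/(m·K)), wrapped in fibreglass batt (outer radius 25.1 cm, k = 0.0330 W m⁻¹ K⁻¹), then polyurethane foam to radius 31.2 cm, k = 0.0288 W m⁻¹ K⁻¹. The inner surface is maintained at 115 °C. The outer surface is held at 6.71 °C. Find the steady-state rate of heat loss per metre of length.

Resistance network (inner→outer):
  R'_aluminium = ln(0.117/0.0921)/(2πk) = 0.2393/(2π·192) = 1.984×10^-4 m·K/W
  R'_fibreglass batt = ln(0.251/0.117)/(2πk) = 0.7633/(2π·0.0330) = 3.681 m·K/W
  R'_polyurethane foam = ln(0.312/0.251)/(2πk) = 0.2176/(2π·0.0288) = 1.202 m·K/W
ΣR = 1.984×10^-4 + 3.681 + 1.202 = 4.883 m·K/W
Q' = ΔT/ΣR = (115 °C − 6.71 °C)/4.883 = 22.2 W/m

Q' = 22.2 W/m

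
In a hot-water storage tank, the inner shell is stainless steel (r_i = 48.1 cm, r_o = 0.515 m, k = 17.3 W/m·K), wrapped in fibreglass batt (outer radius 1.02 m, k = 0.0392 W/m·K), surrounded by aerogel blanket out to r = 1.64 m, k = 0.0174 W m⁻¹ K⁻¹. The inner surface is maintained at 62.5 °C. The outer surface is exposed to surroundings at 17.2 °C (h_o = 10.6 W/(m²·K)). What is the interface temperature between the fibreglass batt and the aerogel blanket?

T = 38.3 °C

Resistance network (inner→outer):
  R_stainless steel = (1/0.481 − 1/0.515)/(4πk) = 0.1373/(4π·17.3) = 6.314×10^-4 K/W
  R_fibreglass batt = (1/0.515 − 1/1.02)/(4πk) = 0.9614/(4π·0.0392) = 1.952 K/W
  R_aerogel blanket = (1/1.02 − 1/1.64)/(4πk) = 0.3706/(4π·0.0174) = 1.695 K/W
  R_conv,out = 1/(4πr²h) = 1/(4π·1.64²·10.6) = 0.002791 K/W
ΣR = 6.314×10^-4 + 1.952 + 1.695 + 0.002791 = 3.650 K/W
Q = ΔT/ΣR = (62.5 °C − 17.2 °C)/3.650 = 12.41 W
From the inner boundary to the fibreglass batt/aerogel blanket interface, ΣR_partial = 1.953 K/W.
T_interface = T_in − Q·ΣR_partial = 62.5 °C − (12.41)(1.953) = 38.3 °C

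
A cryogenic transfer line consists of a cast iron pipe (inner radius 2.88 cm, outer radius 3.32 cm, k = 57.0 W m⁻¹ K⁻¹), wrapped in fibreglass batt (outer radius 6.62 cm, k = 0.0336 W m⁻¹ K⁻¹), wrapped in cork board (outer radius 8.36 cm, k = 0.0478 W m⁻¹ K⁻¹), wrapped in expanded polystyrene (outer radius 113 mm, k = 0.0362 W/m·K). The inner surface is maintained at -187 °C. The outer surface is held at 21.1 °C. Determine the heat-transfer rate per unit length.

Q' = 38.7 W/m

Treat each layer as a resistance in series:
  R'_cast iron = ln(0.0332/0.0288)/(2πk) = 0.1422/(2π·57.0) = 3.970×10^-4 m·K/W
  R'_fibreglass batt = ln(0.0662/0.0332)/(2πk) = 0.6901/(2π·0.0336) = 3.269 m·K/W
  R'_cork board = ln(0.0836/0.0662)/(2πk) = 0.2334/(2π·0.0478) = 0.7770 m·K/W
  R'_expanded polystyrene = ln(0.113/0.0836)/(2πk) = 0.3013/(2π·0.0362) = 1.325 m·K/W
ΣR = 3.970×10^-4 + 3.269 + 0.7770 + 1.325 = 5.371 m·K/W
Q' = ΔT/ΣR = (-187 °C − 21.1 °C)/5.371 = -38.7 W/m
(Negative Q' ⇒ heat flows inward; heat gain = 38.7 W/m.)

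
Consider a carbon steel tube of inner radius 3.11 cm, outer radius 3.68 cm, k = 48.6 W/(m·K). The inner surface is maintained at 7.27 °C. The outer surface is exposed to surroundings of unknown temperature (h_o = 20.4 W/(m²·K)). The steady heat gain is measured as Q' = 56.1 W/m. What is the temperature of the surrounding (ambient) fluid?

T_out = 19.2 °C

Sum the resistances:
  R'_carbon steel = ln(0.0368/0.0311)/(2πk) = 0.1683/(2π·48.6) = 5.511×10^-4 m·K/W
  R'_conv,out = 1/(2πr h) = 1/(2π·0.0368·20.4) = 0.2120 m·K/W
ΣR = 0.2126 m·K/W
ΔT = Q'·ΣR = 56.1 × 0.2126 = 11.93 K
Heat flows inward, so T_out = T_in + ΔT = 7.27 + 11.93 = 19.2 °C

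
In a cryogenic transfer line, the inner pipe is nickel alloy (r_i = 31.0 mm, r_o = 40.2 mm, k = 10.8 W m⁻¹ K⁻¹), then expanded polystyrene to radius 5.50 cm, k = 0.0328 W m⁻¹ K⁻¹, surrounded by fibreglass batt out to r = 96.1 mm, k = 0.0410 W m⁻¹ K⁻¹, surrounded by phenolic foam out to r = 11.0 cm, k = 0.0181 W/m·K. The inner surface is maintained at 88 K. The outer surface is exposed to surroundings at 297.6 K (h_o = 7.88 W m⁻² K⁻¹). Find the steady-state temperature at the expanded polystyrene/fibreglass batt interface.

Resistance network (inner→outer):
  R'_nickel alloy = ln(0.0402/0.0310)/(2πk) = 0.2599/(2π·10.8) = 0.003830 m·K/W
  R'_expanded polystyrene = ln(0.0550/0.0402)/(2πk) = 0.3135/(2π·0.0328) = 1.521 m·K/W
  R'_fibreglass batt = ln(0.0961/0.0550)/(2πk) = 0.5581/(2π·0.0410) = 2.166 m·K/W
  R'_phenolic foam = ln(0.110/0.0961)/(2πk) = 0.1351/(2π·0.0181) = 1.188 m·K/W
  R'_conv,out = 1/(2πr h) = 1/(2π·0.110·7.88) = 0.1836 m·K/W
ΣR = 0.003830 + 1.521 + 2.166 + 1.188 + 0.1836 = 5.062 m·K/W
Q' = ΔT/ΣR = (88 K − 297.6 K)/5.062 = -41.41 W/m
From the inner boundary to the expanded polystyrene/fibreglass batt interface, ΣR_partial = 1.525 m·K/W.
T_interface = T_in − Q'·ΣR_partial = 88 K − (-41.41)(1.525) = 151 K

T = 151 K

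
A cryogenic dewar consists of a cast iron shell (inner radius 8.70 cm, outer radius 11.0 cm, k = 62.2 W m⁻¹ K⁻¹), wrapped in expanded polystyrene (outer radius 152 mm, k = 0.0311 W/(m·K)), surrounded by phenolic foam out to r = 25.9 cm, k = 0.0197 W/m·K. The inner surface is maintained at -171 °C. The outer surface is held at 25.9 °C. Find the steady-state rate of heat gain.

Resistance network (inner→outer):
  R_cast iron = (1/0.0870 − 1/0.110)/(4πk) = 2.403/(4π·62.2) = 0.003075 K/W
  R_expanded polystyrene = (1/0.110 − 1/0.152)/(4πk) = 2.512/(4π·0.0311) = 6.428 K/W
  R_phenolic foam = (1/0.152 − 1/0.259)/(4πk) = 2.718/(4π·0.0197) = 10.98 K/W
ΣR = 0.003075 + 6.428 + 10.98 = 17.41 K/W
Q = ΔT/ΣR = (-171 °C − 25.9 °C)/17.41 = -11.3 W
(Negative Q ⇒ heat flows inward; heat gain = 11.3 W.)

Q = 11.3 W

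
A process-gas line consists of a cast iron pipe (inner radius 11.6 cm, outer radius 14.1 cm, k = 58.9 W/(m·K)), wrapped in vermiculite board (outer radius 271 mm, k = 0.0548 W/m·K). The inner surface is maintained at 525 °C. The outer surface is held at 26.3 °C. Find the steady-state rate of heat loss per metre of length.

Series thermal resistances, inner to outer:
  R'_cast iron = ln(0.141/0.116)/(2πk) = 0.1952/(2π·58.9) = 5.274×10^-4 m·K/W
  R'_vermiculite board = ln(0.271/0.141)/(2πk) = 0.6534/(2π·0.0548) = 1.898 m·K/W
ΣR = 5.274×10^-4 + 1.898 = 1.899 m·K/W
Q' = ΔT/ΣR = (525 °C − 26.3 °C)/1.899 = 263 W/m

Q' = 263 W/m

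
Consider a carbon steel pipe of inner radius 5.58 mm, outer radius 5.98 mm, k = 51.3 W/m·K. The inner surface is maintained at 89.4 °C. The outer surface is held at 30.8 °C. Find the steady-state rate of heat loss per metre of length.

Q' = 273 kW/m

Q' = 2πk·ΔT/ln(r₂/r₁) = 2π × 51.3 × 58.6 / ln(0.00598/0.00558) = 2.73×10^5 W/m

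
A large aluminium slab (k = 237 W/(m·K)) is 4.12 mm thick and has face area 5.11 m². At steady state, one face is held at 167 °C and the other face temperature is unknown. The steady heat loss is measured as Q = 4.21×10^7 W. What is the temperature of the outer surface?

T_out = 23.8 °C

Series resistances:
  R_aluminium = L/(kA) = 0.00412/(237·5.11) = 3.402×10^-6 K/W
ΣR = 3.402×10^-6 K/W
ΔT = Q·ΣR = 4.21×10^7 × 3.402×10^-6 = 143.2 K
Heat flows outward, so T_out = T_in − ΔT = 167 − 143.2 = 23.8 °C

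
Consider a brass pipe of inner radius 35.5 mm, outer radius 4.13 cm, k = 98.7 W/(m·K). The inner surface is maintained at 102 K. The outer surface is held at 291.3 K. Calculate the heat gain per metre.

Q' = 7.76×10^5 W/m

Q' = 2πk·ΔT/ln(r₂/r₁) = 2π × 98.7 × 189.3 / ln(0.0413/0.0355) = 7.76×10^5 W/m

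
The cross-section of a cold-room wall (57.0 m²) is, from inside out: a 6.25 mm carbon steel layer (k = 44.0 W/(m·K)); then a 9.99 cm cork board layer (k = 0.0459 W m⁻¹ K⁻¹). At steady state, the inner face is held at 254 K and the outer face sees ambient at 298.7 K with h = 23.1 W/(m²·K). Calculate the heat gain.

Series thermal resistances, inner to outer:
  R_carbon steel = L/(kA) = 0.00625/(44.0·57.0) = 2.492×10^-6 K/W
  R_cork board = L/(kA) = 0.0999/(0.0459·57.0) = 0.03818 K/W
  R_conv,out = 1/(hA) = 1/(23.1·57.0) = 7.595×10^-4 K/W
ΣR = 2.492×10^-6 + 0.03818 + 7.595×10^-4 = 0.03894 K/W
Q = ΔT/ΣR = (254 K − 298.7 K)/0.03894 = -1150 W
(Negative Q ⇒ heat flows inward; heat gain = 1150 W.)

Q = 1150 W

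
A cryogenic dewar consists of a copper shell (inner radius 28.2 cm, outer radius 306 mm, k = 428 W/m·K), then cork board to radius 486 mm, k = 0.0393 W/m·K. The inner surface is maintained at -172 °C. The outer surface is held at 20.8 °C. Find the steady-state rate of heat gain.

Q = 78.7 W

Resistance network (inner→outer):
  R_copper = (1/0.282 − 1/0.306)/(4πk) = 0.2781/(4π·428) = 5.171×10^-5 K/W
  R_cork board = (1/0.306 − 1/0.486)/(4πk) = 1.210/(4π·0.0393) = 2.451 K/W
ΣR = 5.171×10^-5 + 2.451 = 2.451 K/W
Q = ΔT/ΣR = (-172 °C − 20.8 °C)/2.451 = -78.7 W
(Negative Q ⇒ heat flows inward; heat gain = 78.7 W.)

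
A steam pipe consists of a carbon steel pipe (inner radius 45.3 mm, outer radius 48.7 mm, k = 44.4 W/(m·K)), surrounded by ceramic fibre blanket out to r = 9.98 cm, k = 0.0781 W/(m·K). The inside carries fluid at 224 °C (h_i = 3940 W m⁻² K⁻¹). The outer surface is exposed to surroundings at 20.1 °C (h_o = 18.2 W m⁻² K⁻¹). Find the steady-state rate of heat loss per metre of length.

Q' = 131 W/m

Treat each layer as a resistance in series:
  R'_conv,in = 1/(2πr h) = 1/(2π·0.0453·3940) = 8.917×10^-4 m·K/W
  R'_carbon steel = ln(0.0487/0.0453)/(2πk) = 0.07237/(2π·44.4) = 2.594×10^-4 m·K/W
  R'_ceramic fibre blanket = ln(0.0998/0.0487)/(2πk) = 0.7175/(2π·0.0781) = 1.462 m·K/W
  R'_conv,out = 1/(2πr h) = 1/(2π·0.0998·18.2) = 0.08762 m·K/W
ΣR = 8.917×10^-4 + 2.594×10^-4 + 1.462 + 0.08762 = 1.551 m·K/W
Q' = ΔT/ΣR = (224 °C − 20.1 °C)/1.551 = 131 W/m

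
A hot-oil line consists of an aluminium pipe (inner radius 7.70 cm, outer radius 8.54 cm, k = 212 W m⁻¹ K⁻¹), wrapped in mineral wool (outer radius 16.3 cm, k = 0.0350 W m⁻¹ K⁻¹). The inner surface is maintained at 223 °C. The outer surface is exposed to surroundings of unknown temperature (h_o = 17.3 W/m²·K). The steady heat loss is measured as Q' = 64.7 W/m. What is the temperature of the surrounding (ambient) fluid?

T_out = 29.2 °C

Sum the resistances:
  R'_aluminium = ln(0.0854/0.0770)/(2πk) = 0.1035/(2π·212) = 7.773×10^-5 m·K/W
  R'_mineral wool = ln(0.163/0.0854)/(2πk) = 0.6464/(2π·0.0350) = 2.939 m·K/W
  R'_conv,out = 1/(2πr h) = 1/(2π·0.163·17.3) = 0.05644 m·K/W
ΣR = 2.996 m·K/W
ΔT = Q'·ΣR = 64.7 × 2.996 = 193.8 K
Heat flows outward, so T_out = T_in − ΔT = 223 − 193.8 = 29.2 °C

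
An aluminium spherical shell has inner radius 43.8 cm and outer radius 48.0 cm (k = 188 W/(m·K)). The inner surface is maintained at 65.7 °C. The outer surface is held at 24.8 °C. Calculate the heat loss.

Q = 4πk·ΔT/(1/r₁ − 1/r₂) = 4π × 188 × 40.9 / (1/0.438 − 1/0.480) = 4.84×10^5 W

Q = 484 kW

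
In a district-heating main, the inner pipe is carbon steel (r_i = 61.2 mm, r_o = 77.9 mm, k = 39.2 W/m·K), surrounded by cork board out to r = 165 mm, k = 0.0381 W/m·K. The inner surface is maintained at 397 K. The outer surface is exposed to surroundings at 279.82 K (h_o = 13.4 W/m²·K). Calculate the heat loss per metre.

Q' = 36.5 W/m

Resistance network (inner→outer):
  R'_carbon steel = ln(0.0779/0.0612)/(2πk) = 0.2413/(2π·39.2) = 9.796×10^-4 m·K/W
  R'_cork board = ln(0.165/0.0779)/(2πk) = 0.7505/(2π·0.0381) = 3.135 m·K/W
  R'_conv,out = 1/(2πr h) = 1/(2π·0.165·13.4) = 0.07198 m·K/W
ΣR = 9.796×10^-4 + 3.135 + 0.07198 = 3.208 m·K/W
Q' = ΔT/ΣR = (397 K − 279.82 K)/3.208 = 36.5 W/m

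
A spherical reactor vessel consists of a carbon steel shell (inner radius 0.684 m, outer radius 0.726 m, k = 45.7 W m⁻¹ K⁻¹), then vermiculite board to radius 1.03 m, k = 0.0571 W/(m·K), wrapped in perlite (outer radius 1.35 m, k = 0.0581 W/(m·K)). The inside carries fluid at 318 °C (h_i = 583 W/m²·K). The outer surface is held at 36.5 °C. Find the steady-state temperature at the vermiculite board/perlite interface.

Treat each layer as a resistance in series:
  R_conv,in = 1/(4πr²h) = 1/(4π·0.684²·583) = 2.917×10^-4 K/W
  R_carbon steel = (1/0.684 − 1/0.726)/(4πk) = 0.08458/(4π·45.7) = 1.473×10^-4 K/W
  R_vermiculite board = (1/0.726 − 1/1.03)/(4πk) = 0.4065/(4π·0.0571) = 0.5666 K/W
  R_perlite = (1/1.03 − 1/1.35)/(4πk) = 0.2301/(4π·0.0581) = 0.3152 K/W
ΣR = 2.917×10^-4 + 1.473×10^-4 + 0.5666 + 0.3152 = 0.8822 K/W
Q = ΔT/ΣR = (318 °C − 36.5 °C)/0.8822 = 319.1 W
From the inner boundary to the vermiculite board/perlite interface, ΣR_partial = 0.5670 K/W.
T_interface = T_in − Q·ΣR_partial = 318 °C − (319.1)(0.5670) = 137 °C

T = 137 °C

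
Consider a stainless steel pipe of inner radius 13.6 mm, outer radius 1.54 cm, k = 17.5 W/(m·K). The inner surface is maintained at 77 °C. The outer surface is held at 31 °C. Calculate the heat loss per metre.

Q' = 2πk·ΔT/ln(r₂/r₁) = 2π × 17.5 × 46 / ln(0.0154/0.0136) = 40700 W/m

Q' = 40.7 kW/m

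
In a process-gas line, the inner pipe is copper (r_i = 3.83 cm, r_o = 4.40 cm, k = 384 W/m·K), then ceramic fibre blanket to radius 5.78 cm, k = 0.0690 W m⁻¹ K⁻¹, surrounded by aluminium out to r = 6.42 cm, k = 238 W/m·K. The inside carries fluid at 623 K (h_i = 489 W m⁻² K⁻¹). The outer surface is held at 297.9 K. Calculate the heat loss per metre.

Q' = 510 W/m

Resistance network (inner→outer):
  R'_conv,in = 1/(2πr h) = 1/(2π·0.0383·489) = 0.008498 m·K/W
  R'_copper = ln(0.0440/0.0383)/(2πk) = 0.1387/(2π·384) = 5.750×10^-5 m·K/W
  R'_ceramic fibre blanket = ln(0.0578/0.0440)/(2πk) = 0.2728/(2π·0.0690) = 0.6292 m·K/W
  R'_aluminium = ln(0.0642/0.0578)/(2πk) = 0.1050/(2π·238) = 7.023×10^-5 m·K/W
ΣR = 0.008498 + 5.750×10^-5 + 0.6292 + 7.023×10^-5 = 0.6378 m·K/W
Q' = ΔT/ΣR = (623 K − 297.9 K)/0.6378 = 510 W/m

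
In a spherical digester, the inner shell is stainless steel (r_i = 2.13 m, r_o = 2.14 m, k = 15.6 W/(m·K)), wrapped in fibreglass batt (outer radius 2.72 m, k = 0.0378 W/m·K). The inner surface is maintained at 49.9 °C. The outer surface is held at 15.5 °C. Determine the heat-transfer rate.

Q = 164 W

Resistance network (inner→outer):
  R_stainless steel = (1/2.13 − 1/2.14)/(4πk) = 0.002194/(4π·15.6) = 1.119×10^-5 K/W
  R_fibreglass batt = (1/2.14 − 1/2.72)/(4πk) = 0.09964/(4π·0.0378) = 0.2098 K/W
ΣR = 1.119×10^-5 + 0.2098 = 0.2098 K/W
Q = ΔT/ΣR = (49.9 °C − 15.5 °C)/0.2098 = 164 W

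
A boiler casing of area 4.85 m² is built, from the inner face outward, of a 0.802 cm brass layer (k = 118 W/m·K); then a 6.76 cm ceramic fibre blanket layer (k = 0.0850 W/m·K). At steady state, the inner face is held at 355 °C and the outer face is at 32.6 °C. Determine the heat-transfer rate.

Q = 1970 W

Resistance network (inner→outer):
  R_brass = L/(kA) = 0.00802/(118·4.85) = 1.401×10^-5 K/W
  R_ceramic fibre blanket = L/(kA) = 0.0676/(0.0850·4.85) = 0.1640 K/W
ΣR = 1.401×10^-5 + 0.1640 = 0.1640 K/W
Q = ΔT/ΣR = (355 °C − 32.6 °C)/0.1640 = 1970 W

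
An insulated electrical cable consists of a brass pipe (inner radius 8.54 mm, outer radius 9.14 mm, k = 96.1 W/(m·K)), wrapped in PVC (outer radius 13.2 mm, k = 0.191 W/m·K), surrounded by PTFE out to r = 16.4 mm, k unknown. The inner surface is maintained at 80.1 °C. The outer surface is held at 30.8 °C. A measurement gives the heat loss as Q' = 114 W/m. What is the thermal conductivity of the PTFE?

ΣR = ΔT/Q' = |80.1 − 30.8|/114 = 0.4325 m·K/W
Known resistances:
  R'_brass = ln(0.00914/0.00854)/(2πk) = 0.06790/(2π·96.1) = 1.125×10^-4 m·K/W
  R'_PVC = ln(0.0132/0.00914)/(2πk) = 0.3676/(2π·0.191) = 0.3063 m·K/W
R_PTFE = ΣR − ΣR_known = 0.4325 − 0.3064 = 0.1261 m·K/W
ln(r₂/r₁)/(2πk) = 0.1261 ⇒ k = 0.2171/(2π·0.1261) = 0.274 W/m·K

k = 0.274 W/m·K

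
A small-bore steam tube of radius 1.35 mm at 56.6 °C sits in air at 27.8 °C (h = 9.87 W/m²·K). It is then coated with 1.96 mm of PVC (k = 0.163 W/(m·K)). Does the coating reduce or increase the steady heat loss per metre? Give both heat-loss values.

increases: 2.41 → 5.01 W/m

Critical radius for a cylinder: r_cr = k/h = 0.0165 m = 1.65 cm.
Outer radius after coating: r₂ = 0.00135 + 0.00196 = 0.00331 m.
Since r₁ < r_cr and r₂ ≤ r_cr, the coating moves toward the maximum at r_cr — heat loss rises.
Bare: R = 1/(2πr₁h) = 11.94 m·K/W; Q = 28.8/11.94 = 2.41 W/m.
Coated: R = R_cond + R_conv = 5.747 m·K/W; Q = 28.8/5.747 = 5.01 W/m.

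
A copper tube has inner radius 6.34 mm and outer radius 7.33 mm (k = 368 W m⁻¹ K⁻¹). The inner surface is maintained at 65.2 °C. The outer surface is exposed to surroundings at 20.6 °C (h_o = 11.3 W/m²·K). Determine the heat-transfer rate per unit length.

Resistance network (inner→outer):
  R'_copper = ln(0.00733/0.00634)/(2πk) = 0.1451/(2π·368) = 6.275×10^-5 m·K/W
  R'_conv,out = 1/(2πr h) = 1/(2π·0.00733·11.3) = 1.921 m·K/W
ΣR = 6.275×10^-5 + 1.921 = 1.921 m·K/W
Q' = ΔT/ΣR = (65.2 °C − 20.6 °C)/1.921 = 23.2 W/m

Q' = 23.2 W/m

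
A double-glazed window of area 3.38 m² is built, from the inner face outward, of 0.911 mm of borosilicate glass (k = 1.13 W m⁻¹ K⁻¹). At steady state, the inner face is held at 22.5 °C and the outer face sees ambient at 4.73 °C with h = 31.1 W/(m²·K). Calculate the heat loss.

Resistance network (inner→outer):
  R_borosilicate glass = L/(kA) = 9.11×10^-4/(1.13·3.38) = 2.385×10^-4 K/W
  R_conv,out = 1/(hA) = 1/(31.1·3.38) = 0.009513 K/W
ΣR = 2.385×10^-4 + 0.009513 = 0.009751 K/W
Q = ΔT/ΣR = (22.5 °C − 4.73 °C)/0.009751 = 1820 W

Q = 1820 W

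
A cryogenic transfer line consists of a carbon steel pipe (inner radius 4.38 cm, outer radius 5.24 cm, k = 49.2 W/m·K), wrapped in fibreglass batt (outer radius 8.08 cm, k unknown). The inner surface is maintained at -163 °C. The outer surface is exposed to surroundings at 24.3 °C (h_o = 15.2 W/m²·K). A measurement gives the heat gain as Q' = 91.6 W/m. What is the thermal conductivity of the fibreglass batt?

k = 0.0360 W/m·K

ΣR = ΔT/Q' = |-163 − 24.3|/91.6 = 2.045 m·K/W
Known resistances:
  R'_carbon steel = ln(0.0524/0.0438)/(2πk) = 0.1793/(2π·49.2) = 5.799×10^-4 m·K/W
  R'_conv,out = 1/(2πr h) = 1/(2π·0.0808·15.2) = 0.1296 m·K/W
R_fibreglass batt = ΣR − ΣR_known = 2.045 − 0.1302 = 1.915 m·K/W
ln(r₂/r₁)/(2πk) = 1.915 ⇒ k = 0.4331/(2π·1.915) = 0.0360 W/m·K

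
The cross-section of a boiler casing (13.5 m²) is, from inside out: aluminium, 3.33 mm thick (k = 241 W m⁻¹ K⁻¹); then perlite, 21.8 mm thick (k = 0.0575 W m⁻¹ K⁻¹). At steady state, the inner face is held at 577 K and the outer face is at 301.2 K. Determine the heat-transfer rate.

Resistance network (inner→outer):
  R_aluminium = L/(kA) = 0.00333/(241·13.5) = 1.024×10^-6 K/W
  R_perlite = L/(kA) = 0.0218/(0.0575·13.5) = 0.02808 K/W
ΣR = 1.024×10^-6 + 0.02808 = 0.02808 K/W
Q = ΔT/ΣR = (577 K − 301.2 K)/0.02808 = 9820 W

Q = 9.82 kW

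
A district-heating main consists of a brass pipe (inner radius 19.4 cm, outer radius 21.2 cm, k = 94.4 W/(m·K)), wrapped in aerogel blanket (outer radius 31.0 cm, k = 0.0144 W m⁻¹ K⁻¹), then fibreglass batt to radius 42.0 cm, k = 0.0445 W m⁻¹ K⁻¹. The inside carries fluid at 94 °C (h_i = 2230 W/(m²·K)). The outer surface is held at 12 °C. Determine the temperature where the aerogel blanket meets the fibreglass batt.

T = 28.8 °C

Resistance network (inner→outer):
  R'_conv,in = 1/(2πr h) = 1/(2π·0.194·2230) = 3.679×10^-4 m·K/W
  R'_brass = ln(0.212/0.194)/(2πk) = 0.08873/(2π·94.4) = 1.496×10^-4 m·K/W
  R'_aerogel blanket = ln(0.310/0.212)/(2πk) = 0.3800/(2π·0.0144) = 4.200 m·K/W
  R'_fibreglass batt = ln(0.420/0.310)/(2πk) = 0.3037/(2π·0.0445) = 1.086 m·K/W
ΣR = 3.679×10^-4 + 1.496×10^-4 + 4.200 + 1.086 = 5.287 m·K/W
Q' = ΔT/ΣR = (94 °C − 12 °C)/5.287 = 15.51 W/m
From the inner boundary to the aerogel blanket/fibreglass batt interface, ΣR_partial = 4.201 m·K/W.
T_interface = T_in − Q'·ΣR_partial = 94 °C − (15.51)(4.201) = 28.8 °C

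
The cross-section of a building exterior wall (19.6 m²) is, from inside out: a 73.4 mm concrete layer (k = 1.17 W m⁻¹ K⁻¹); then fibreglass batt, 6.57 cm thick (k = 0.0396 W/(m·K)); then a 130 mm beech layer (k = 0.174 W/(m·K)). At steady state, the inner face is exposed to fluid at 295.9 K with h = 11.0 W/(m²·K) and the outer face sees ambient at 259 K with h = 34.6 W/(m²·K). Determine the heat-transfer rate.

Series thermal resistances, inner to outer:
  R_conv,in = 1/(hA) = 1/(11.0·19.6) = 0.004638 K/W
  R_concrete = L/(kA) = 0.0734/(1.17·19.6) = 0.003201 K/W
  R_fibreglass batt = L/(kA) = 0.0657/(0.0396·19.6) = 0.08465 K/W
  R_beech = L/(kA) = 0.130/(0.174·19.6) = 0.03812 K/W
  R_conv,out = 1/(hA) = 1/(34.6·19.6) = 0.001475 K/W
ΣR = 0.004638 + 0.003201 + 0.08465 + 0.03812 + 0.001475 = 0.1321 K/W
Q = ΔT/ΣR = (295.9 K − 259 K)/0.1321 = 279 W

Q = 279 W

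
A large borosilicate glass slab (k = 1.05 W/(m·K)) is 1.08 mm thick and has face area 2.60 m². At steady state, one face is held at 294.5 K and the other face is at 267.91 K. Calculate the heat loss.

Q = kA·ΔT/L = 1.05 × 2.60 × |294.5 K − 267.91 K| / 0.00108 = 67200 W

Q = 67.2 kW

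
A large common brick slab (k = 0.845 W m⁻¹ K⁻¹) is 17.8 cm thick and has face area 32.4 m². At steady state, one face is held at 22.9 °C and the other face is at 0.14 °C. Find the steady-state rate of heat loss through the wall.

Q = 3500 W

Q = kA·ΔT/L = 0.845 × 32.4 × |22.9 °C − 0.14 °C| / 0.178 = 3500 W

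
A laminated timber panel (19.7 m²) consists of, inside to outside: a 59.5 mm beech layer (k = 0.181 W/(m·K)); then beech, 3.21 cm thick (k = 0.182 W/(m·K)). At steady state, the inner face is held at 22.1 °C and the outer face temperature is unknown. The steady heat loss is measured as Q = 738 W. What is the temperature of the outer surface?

T_out = 3.18 °C

Sum the resistances:
  R_beech = L/(kA) = 0.0595/(0.181·19.7) = 0.01669 K/W
  R_beech = L/(kA) = 0.0321/(0.182·19.7) = 0.008953 K/W
ΣR = 0.02564 K/W
ΔT = Q·ΣR = 738 × 0.02564 = 18.92 K
Heat flows outward, so T_out = T_in − ΔT = 22.1 − 18.92 = 3.18 °C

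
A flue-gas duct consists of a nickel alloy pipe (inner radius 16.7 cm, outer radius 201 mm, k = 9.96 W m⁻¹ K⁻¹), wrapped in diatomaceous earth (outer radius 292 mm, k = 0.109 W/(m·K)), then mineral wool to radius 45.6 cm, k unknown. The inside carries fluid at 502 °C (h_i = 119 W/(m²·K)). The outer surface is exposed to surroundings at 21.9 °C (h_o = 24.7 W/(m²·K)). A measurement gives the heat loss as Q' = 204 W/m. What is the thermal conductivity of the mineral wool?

k = 0.0398 W/m·K

ΣR = ΔT/Q' = |502 − 21.9|/204 = 2.353 m·K/W
Known resistances:
  R'_conv,in = 1/(2πr h) = 1/(2π·0.167·119) = 0.008009 m·K/W
  R'_nickel alloy = ln(0.201/0.167)/(2πk) = 0.1853/(2π·9.96) = 0.002961 m·K/W
  R'_diatomaceous earth = ln(0.292/0.201)/(2πk) = 0.3734/(2π·0.109) = 0.5453 m·K/W
  R'_conv,out = 1/(2πr h) = 1/(2π·0.456·24.7) = 0.01413 m·K/W
R_mineral wool = ΣR − ΣR_known = 2.353 − 0.5704 = 1.783 m·K/W
ln(r₂/r₁)/(2πk) = 1.783 ⇒ k = 0.4457/(2π·1.783) = 0.0398 W/m·K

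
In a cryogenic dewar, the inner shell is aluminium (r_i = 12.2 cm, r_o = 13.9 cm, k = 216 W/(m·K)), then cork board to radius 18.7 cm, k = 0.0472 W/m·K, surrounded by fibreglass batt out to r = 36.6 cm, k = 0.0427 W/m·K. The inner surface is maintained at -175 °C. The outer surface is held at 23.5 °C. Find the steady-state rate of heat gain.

Series thermal resistances, inner to outer:
  R_aluminium = (1/0.122 − 1/0.139)/(4πk) = 1.002/(4π·216) = 3.693×10^-4 K/W
  R_cork board = (1/0.139 − 1/0.187)/(4πk) = 1.847/(4π·0.0472) = 3.113 K/W
  R_fibreglass batt = (1/0.187 − 1/0.366)/(4πk) = 2.615/(4π·0.0427) = 4.874 K/W
ΣR = 3.693×10^-4 + 3.113 + 4.874 = 7.987 K/W
Q = ΔT/ΣR = (-175 °C − 23.5 °C)/7.987 = -24.9 W
(Negative Q ⇒ heat flows inward; heat gain = 24.9 W.)

Q = 24.9 W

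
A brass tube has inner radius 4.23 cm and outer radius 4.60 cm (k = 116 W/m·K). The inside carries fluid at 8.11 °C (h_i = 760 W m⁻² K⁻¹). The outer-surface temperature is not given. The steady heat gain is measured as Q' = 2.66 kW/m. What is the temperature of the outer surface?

T_out = 21.6 °C

Series resistances:
  R'_conv,in = 1/(2πr h) = 1/(2π·0.0423·760) = 0.004951 m·K/W
  R'_brass = ln(0.0460/0.0423)/(2πk) = 0.08385/(2π·116) = 1.151×10^-4 m·K/W
ΣR = 0.005066 m·K/W
ΔT = Q'·ΣR = 2660 × 0.005066 = 13.48 K
Heat flows inward, so T_out = T_in + ΔT = 8.11 + 13.48 = 21.6 °C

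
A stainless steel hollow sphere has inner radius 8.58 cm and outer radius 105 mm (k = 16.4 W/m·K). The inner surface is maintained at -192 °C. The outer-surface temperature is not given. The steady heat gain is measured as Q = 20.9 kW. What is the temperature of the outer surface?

T_out = 24.1 °C

Sum the resistances:
  R_stainless steel = (1/0.0858 − 1/0.105)/(4πk) = 2.131/(4π·16.4) = 0.01034 K/W
ΣR = 0.01034 K/W
ΔT = Q·ΣR = 20900 × 0.01034 = 216.1 K
Heat flows inward, so T_out = T_in + ΔT = -192 + 216.1 = 24.1 °C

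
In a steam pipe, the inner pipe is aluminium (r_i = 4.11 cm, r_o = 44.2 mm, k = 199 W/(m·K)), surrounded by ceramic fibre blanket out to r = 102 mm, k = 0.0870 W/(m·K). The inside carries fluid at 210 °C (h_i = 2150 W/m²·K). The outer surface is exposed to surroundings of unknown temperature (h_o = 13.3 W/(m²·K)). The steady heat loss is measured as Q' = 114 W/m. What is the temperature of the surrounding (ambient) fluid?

Series resistances:
  R'_conv,in = 1/(2πr h) = 1/(2π·0.0411·2150) = 0.001801 m·K/W
  R'_aluminium = ln(0.0442/0.0411)/(2πk) = 0.07272/(2π·199) = 5.816×10^-5 m·K/W
  R'_ceramic fibre blanket = ln(0.102/0.0442)/(2πk) = 0.8362/(2π·0.0870) = 1.530 m·K/W
  R'_conv,out = 1/(2πr h) = 1/(2π·0.102·13.3) = 0.1173 m·K/W
ΣR = 1.649 m·K/W
ΔT = Q'·ΣR = 114 × 1.649 = 188.0 K
Heat flows outward, so T_out = T_in − ΔT = 210 − 188.0 = 22.0 °C

T_out = 22.0 °C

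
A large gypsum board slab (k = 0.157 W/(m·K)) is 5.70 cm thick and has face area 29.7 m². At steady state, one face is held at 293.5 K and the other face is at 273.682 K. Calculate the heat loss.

Q = kA·ΔT/L = 0.157 × 29.7 × |293.5 K − 273.682 K| / 0.0570 = 1620 W

Q = 1620 W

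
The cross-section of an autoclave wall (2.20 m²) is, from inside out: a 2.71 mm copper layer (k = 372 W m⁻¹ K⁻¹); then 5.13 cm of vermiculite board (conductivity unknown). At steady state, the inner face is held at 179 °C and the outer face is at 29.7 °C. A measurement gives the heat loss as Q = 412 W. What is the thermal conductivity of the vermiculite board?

ΣR = ΔT/Q = |179 − 29.7|/412 = 0.3624 K/W
Known resistances:
  R_copper = L/(kA) = 0.00271/(372·2.20) = 3.311×10^-6 K/W
R_vermiculite board = ΣR − ΣR_known = 0.3624 − 3.311×10^-6 = 0.3624 K/W
L/(kA) = 0.3624 ⇒ k = 0.0513/(0.3624·2.20) = 0.0643 W/m·K

k = 0.0643 W/m·K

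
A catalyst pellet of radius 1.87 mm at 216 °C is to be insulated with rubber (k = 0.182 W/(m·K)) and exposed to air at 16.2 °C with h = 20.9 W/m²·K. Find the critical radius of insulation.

r_cr = 1.74 cm

For a sphere, r_cr = 2k_ins/h = 2·0.182/20.9 = 0.0174 m = 1.74 cm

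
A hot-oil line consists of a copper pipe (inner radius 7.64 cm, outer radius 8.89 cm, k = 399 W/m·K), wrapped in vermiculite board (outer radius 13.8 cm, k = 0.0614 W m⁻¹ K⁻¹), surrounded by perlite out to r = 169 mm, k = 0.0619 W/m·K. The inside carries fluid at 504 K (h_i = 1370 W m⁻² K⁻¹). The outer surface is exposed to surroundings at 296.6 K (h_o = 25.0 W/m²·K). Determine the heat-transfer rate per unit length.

Treat each layer as a resistance in series:
  R'_conv,in = 1/(2πr h) = 1/(2π·0.0764·1370) = 0.001521 m·K/W
  R'_copper = ln(0.0889/0.0764)/(2πk) = 0.1515/(2π·399) = 6.044×10^-5 m·K/W
  R'_vermiculite board = ln(0.138/0.0889)/(2πk) = 0.4397/(2π·0.0614) = 1.140 m·K/W
  R'_perlite = ln(0.169/0.138)/(2πk) = 0.2026/(2π·0.0619) = 0.5210 m·K/W
  R'_conv,out = 1/(2πr h) = 1/(2π·0.169·25.0) = 0.03767 m·K/W
ΣR = 0.001521 + 6.044×10^-5 + 1.140 + 0.5210 + 0.03767 = 1.700 m·K/W
Q' = ΔT/ΣR = (504 K − 296.6 K)/1.700 = 122 W/m

Q' = 122 W/m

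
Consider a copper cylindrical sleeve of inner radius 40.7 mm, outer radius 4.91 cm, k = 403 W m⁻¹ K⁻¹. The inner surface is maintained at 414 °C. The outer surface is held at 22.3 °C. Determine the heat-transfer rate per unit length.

Q' = 2πk·ΔT/ln(r₂/r₁) = 2π × 403 × 391.7 / ln(0.0491/0.0407) = 5.29×10^6 W/m

Q' = 5290 kW/m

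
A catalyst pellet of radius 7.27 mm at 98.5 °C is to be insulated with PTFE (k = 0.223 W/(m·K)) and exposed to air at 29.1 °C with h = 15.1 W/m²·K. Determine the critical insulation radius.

For a sphere, r_cr = 2k_ins/h = 2·0.223/15.1 = 0.0295 m = 2.95 cm

r_cr = 2.95 cm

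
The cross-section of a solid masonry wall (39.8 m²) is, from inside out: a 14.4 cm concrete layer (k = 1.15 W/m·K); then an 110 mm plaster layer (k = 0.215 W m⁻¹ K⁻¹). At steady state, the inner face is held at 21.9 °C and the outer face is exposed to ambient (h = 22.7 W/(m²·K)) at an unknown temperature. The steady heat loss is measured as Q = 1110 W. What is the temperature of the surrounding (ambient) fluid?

Series resistances:
  R_concrete = L/(kA) = 0.144/(1.15·39.8) = 0.003146 K/W
  R_plaster = L/(kA) = 0.110/(0.215·39.8) = 0.01285 K/W
  R_conv,out = 1/(hA) = 1/(22.7·39.8) = 0.001107 K/W
ΣR = 0.01711 K/W
ΔT = Q·ΣR = 1110 × 0.01711 = 18.99 K
Heat flows outward, so T_out = T_in − ΔT = 21.9 − 18.99 = 2.91 °C

T_out = 2.91 °C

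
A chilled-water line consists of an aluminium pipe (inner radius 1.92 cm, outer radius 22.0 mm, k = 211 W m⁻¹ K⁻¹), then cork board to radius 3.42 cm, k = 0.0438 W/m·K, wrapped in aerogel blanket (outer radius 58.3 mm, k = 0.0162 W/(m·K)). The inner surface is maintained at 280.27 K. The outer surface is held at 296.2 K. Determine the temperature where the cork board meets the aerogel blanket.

Treat each layer as a resistance in series:
  R'_aluminium = ln(0.0220/0.0192)/(2πk) = 0.1361/(2π·211) = 1.027×10^-4 m·K/W
  R'_cork board = ln(0.0342/0.0220)/(2πk) = 0.4412/(2π·0.0438) = 1.603 m·K/W
  R'_aerogel blanket = ln(0.0583/0.0342)/(2πk) = 0.5334/(2π·0.0162) = 5.240 m·K/W
ΣR = 1.027×10^-4 + 1.603 + 5.240 = 6.843 m·K/W
Q' = ΔT/ΣR = (280.27 K − 296.2 K)/6.843 = -2.328 W/m
From the inner boundary to the cork board/aerogel blanket interface, ΣR_partial = 1.603 m·K/W.
T_interface = T_in − Q'·ΣR_partial = 280.27 K − (-2.328)(1.603) = 284.0 K

T = 284.0 K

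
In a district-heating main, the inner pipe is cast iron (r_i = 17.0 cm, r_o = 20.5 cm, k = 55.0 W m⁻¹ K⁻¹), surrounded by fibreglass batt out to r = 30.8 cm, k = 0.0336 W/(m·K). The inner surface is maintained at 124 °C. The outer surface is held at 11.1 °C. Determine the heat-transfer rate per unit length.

Treat each layer as a resistance in series:
  R'_cast iron = ln(0.205/0.170)/(2πk) = 0.1872/(2π·55.0) = 5.417×10^-4 m·K/W
  R'_fibreglass batt = ln(0.308/0.205)/(2πk) = 0.4071/(2π·0.0336) = 1.928 m·K/W
ΣR = 5.417×10^-4 + 1.928 = 1.929 m·K/W
Q' = ΔT/ΣR = (124 °C − 11.1 °C)/1.929 = 58.5 W/m

Q' = 58.5 W/m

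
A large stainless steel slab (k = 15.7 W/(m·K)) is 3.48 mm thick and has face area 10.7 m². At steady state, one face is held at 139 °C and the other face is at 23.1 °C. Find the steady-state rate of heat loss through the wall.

Q = kA·ΔT/L = 15.7 × 10.7 × |139 °C − 23.1 °C| / 0.00348 = 5.59×10^6 W

Q = 5.59×10^6 W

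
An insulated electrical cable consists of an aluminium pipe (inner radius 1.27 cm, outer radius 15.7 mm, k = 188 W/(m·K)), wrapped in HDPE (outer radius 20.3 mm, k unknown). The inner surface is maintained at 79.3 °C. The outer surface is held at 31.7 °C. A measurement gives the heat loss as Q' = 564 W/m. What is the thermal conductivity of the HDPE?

k = 0.486 W/m·K

ΣR = ΔT/Q' = |79.3 − 31.7|/564 = 0.08440 m·K/W
Known resistances:
  R'_aluminium = ln(0.0157/0.0127)/(2πk) = 0.2121/(2π·188) = 1.795×10^-4 m·K/W
R_HDPE = ΣR − ΣR_known = 0.08440 − 1.795×10^-4 = 0.08422 m·K/W
ln(r₂/r₁)/(2πk) = 0.08422 ⇒ k = 0.2570/(2π·0.08422) = 0.486 W/m·K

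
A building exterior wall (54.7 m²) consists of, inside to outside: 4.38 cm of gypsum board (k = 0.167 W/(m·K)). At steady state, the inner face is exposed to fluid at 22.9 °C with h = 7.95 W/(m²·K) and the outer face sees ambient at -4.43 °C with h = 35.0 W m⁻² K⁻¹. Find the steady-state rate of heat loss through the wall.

Treat each layer as a resistance in series:
  R_conv,in = 1/(hA) = 1/(7.95·54.7) = 0.002300 K/W
  R_gypsum board = L/(kA) = 0.0438/(0.167·54.7) = 0.004795 K/W
  R_conv,out = 1/(hA) = 1/(35.0·54.7) = 5.223×10^-4 K/W
ΣR = 0.002300 + 0.004795 + 5.223×10^-4 = 0.007617 K/W
Q = ΔT/ΣR = (22.9 °C − -4.43 °C)/0.007617 = 3590 W

Q = 3.59 kW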